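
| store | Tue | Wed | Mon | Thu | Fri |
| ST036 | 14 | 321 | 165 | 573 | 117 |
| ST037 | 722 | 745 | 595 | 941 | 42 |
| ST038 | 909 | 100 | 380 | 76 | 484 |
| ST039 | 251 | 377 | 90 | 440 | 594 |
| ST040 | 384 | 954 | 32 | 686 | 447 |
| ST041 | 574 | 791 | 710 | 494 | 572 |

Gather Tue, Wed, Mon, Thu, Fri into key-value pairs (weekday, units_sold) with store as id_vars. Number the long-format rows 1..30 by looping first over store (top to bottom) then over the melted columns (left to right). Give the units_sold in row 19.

30 rows total (6 × 5). Row 19: index ⌊(19-1)/5⌋ = 3 into store → ST039; (19-1) mod 5 = 3 into the melted columns → Thu.
So row 19 is (ST039, Thu, 440); units_sold = 440.

440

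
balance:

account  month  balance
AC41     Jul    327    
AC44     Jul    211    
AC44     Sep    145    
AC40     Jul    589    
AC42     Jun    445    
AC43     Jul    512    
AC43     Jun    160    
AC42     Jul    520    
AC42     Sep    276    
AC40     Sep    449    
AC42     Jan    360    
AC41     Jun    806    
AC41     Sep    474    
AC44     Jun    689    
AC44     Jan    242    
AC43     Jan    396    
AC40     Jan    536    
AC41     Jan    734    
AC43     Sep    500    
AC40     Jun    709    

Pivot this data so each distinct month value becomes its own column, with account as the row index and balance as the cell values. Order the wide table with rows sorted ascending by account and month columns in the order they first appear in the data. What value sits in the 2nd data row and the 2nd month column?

With rows sorted ascending by account, row 2 is account=AC41. month columns in first-appearance order: Jul, Sep, Jun, Jan; column 2 is Sep.
Long rows with account=AC41, month=Sep: balance = 474.

474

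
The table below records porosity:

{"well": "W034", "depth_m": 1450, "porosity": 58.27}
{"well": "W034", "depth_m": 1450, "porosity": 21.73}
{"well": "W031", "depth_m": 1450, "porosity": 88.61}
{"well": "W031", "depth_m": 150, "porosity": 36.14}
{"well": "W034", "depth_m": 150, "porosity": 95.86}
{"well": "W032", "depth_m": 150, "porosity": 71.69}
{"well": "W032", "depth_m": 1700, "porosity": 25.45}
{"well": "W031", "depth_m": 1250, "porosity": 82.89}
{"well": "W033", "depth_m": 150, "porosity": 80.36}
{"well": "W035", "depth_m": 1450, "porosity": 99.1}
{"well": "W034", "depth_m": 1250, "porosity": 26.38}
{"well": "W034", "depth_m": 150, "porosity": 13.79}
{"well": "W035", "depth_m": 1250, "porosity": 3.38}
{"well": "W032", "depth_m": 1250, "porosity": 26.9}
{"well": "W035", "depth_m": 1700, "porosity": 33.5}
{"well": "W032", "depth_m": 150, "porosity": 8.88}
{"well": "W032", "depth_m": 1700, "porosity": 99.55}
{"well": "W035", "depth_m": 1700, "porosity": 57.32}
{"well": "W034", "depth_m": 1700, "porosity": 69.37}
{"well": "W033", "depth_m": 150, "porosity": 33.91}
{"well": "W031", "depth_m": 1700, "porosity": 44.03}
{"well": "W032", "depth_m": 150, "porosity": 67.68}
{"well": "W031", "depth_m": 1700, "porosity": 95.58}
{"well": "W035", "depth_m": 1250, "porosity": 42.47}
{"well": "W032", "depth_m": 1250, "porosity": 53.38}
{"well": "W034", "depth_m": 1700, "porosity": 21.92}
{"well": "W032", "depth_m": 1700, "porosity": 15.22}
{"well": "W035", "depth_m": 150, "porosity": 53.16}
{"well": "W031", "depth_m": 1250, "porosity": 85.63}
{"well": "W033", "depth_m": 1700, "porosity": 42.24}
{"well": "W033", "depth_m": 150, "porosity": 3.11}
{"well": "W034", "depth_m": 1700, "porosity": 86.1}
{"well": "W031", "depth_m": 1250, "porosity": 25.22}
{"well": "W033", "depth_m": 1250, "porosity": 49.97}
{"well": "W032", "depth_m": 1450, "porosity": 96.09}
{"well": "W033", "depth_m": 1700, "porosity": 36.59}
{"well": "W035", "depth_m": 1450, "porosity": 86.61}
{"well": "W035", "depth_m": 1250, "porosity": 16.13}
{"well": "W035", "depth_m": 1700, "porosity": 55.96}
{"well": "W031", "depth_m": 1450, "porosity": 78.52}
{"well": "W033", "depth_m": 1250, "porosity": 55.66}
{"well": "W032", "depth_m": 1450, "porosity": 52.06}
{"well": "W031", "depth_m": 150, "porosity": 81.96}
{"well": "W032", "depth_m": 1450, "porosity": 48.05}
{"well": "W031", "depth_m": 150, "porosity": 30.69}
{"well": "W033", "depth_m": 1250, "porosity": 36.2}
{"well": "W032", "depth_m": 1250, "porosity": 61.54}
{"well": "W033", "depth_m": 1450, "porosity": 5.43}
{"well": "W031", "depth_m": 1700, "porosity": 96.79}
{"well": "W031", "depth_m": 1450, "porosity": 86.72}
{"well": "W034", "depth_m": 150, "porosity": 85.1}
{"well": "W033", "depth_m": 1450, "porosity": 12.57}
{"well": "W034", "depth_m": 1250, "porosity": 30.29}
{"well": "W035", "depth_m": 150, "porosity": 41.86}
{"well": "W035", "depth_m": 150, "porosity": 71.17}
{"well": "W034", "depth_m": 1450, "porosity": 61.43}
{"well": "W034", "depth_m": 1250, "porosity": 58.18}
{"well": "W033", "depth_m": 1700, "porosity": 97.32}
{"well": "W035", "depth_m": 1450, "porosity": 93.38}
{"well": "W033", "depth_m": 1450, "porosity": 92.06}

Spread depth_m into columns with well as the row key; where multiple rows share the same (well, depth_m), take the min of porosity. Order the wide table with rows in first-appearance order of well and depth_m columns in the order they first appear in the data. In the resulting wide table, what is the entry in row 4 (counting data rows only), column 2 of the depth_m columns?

3.11

With rows in first-appearance order of well, row 4 is well=W033. depth_m columns in first-appearance order: 1450, 150, 1700, 1250; column 2 is 150.
Long rows with well=W033, depth_m=150: min(80.36, 33.91, 3.11) = 3.11.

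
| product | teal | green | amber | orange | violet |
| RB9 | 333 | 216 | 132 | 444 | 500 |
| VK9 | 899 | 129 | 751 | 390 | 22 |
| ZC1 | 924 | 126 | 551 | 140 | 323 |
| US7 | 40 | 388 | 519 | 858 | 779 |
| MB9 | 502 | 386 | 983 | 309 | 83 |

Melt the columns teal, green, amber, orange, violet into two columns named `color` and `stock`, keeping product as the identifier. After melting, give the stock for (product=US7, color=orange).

Unpivoting turns each (product, wide-column) pair into one long row.
The wide cell at row US7, column orange holds 858, so the long row (US7, orange) has stock=858.

858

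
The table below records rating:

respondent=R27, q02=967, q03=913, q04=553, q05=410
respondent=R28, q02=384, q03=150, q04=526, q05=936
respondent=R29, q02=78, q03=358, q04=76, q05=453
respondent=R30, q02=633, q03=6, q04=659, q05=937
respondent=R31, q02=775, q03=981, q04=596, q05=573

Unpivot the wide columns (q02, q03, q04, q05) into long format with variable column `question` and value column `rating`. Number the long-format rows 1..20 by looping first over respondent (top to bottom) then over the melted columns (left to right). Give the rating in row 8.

936

20 rows total (5 × 4). Row 8: index ⌊(8-1)/4⌋ = 1 into respondent → R28; (8-1) mod 4 = 3 into the melted columns → q05.
So row 8 is (R28, q05, 936); rating = 936.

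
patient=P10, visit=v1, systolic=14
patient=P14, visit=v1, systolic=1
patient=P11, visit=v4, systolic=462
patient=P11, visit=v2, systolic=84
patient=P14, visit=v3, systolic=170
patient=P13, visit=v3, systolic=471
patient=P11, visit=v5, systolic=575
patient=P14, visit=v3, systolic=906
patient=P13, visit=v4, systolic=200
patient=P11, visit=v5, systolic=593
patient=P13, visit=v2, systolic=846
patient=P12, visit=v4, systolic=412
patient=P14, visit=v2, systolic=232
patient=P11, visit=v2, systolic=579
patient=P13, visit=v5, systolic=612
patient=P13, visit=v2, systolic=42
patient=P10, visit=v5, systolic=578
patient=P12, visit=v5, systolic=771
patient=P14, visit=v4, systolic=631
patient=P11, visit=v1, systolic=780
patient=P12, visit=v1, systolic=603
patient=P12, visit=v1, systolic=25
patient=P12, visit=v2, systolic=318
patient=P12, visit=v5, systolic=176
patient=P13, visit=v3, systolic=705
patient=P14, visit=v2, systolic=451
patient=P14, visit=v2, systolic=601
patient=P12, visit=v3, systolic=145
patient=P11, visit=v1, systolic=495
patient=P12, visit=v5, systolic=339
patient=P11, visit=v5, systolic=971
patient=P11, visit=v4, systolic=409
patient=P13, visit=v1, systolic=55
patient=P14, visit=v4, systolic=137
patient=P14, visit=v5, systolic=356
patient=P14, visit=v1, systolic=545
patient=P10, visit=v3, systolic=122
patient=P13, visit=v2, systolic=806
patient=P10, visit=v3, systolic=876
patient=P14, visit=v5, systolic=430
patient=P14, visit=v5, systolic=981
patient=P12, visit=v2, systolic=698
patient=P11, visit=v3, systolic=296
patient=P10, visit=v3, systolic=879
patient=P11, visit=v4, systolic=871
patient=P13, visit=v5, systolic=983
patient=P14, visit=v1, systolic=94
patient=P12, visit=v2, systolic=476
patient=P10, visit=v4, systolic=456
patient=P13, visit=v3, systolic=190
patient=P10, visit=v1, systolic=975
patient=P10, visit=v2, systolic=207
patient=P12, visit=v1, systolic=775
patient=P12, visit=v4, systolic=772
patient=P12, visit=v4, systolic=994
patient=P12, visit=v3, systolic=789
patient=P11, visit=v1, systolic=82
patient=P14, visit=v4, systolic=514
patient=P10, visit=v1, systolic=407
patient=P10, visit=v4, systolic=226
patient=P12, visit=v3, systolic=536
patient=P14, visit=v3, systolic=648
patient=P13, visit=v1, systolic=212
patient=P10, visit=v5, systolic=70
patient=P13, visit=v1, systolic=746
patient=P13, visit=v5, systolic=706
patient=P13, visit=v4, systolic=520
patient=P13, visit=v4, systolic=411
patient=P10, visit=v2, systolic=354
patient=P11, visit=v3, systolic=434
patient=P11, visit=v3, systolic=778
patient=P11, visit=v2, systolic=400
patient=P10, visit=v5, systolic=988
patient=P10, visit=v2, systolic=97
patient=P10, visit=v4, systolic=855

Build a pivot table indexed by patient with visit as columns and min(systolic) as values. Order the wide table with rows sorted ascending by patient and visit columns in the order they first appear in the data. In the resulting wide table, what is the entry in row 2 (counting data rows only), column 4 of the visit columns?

296

With rows sorted ascending by patient, row 2 is patient=P11. visit columns in first-appearance order: v1, v4, v2, v3, v5; column 4 is v3.
Long rows with patient=P11, visit=v3: min(296, 434, 778) = 296.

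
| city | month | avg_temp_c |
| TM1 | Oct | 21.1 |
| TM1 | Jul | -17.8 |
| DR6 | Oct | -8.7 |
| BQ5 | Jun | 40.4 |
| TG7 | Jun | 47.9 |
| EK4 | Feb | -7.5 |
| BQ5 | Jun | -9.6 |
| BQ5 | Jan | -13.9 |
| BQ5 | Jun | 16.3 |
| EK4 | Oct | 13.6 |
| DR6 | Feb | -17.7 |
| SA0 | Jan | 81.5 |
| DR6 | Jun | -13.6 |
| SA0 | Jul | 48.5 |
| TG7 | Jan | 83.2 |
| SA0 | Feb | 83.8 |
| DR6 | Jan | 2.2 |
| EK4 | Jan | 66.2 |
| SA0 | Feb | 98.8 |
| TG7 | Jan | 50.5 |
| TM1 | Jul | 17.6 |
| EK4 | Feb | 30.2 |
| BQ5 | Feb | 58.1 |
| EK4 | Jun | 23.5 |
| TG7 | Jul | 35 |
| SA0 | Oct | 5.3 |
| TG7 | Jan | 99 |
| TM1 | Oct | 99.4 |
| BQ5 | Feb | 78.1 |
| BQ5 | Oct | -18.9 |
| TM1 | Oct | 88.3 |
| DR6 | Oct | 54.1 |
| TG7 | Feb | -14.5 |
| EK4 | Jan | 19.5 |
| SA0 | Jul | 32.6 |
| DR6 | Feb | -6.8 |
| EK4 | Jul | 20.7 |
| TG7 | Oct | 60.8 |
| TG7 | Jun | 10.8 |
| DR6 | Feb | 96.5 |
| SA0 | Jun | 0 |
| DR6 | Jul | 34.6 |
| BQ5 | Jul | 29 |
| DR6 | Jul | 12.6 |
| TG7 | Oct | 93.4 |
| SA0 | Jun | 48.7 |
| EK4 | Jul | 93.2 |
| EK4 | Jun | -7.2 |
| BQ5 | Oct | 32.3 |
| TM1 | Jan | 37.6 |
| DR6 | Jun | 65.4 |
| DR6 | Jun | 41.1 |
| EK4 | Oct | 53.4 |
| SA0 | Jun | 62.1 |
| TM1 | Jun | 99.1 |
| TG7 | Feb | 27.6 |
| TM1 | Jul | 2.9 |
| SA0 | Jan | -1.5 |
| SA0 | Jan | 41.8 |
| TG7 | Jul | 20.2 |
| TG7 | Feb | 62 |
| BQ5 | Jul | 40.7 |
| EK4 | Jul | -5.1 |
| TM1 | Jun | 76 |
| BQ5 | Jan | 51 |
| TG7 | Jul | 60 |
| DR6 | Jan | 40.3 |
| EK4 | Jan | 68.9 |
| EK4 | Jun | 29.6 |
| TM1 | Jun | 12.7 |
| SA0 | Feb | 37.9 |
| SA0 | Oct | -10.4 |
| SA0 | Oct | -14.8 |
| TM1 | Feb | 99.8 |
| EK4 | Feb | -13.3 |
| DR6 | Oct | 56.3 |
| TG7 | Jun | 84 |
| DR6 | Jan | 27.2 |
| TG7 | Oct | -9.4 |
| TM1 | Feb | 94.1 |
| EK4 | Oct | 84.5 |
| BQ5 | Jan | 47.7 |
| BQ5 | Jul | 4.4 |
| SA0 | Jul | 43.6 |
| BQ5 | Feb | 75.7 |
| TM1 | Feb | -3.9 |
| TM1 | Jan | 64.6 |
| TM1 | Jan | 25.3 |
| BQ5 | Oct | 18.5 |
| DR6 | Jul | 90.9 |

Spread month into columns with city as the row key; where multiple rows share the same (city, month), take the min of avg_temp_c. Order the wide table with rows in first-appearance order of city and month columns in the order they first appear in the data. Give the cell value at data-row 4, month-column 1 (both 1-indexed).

-9.4

With rows in first-appearance order of city, row 4 is city=TG7. month columns in first-appearance order: Oct, Jul, Jun, Feb, Jan; column 1 is Oct.
Long rows with city=TG7, month=Oct: min(60.8, 93.4, -9.4) = -9.4.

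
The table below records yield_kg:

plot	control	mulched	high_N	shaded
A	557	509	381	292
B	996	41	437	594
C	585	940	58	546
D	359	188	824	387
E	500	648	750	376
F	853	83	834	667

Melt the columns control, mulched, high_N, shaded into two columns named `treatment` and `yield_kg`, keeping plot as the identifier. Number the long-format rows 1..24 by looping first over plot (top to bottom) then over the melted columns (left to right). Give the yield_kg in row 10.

940

24 rows total (6 × 4). Row 10: index ⌊(10-1)/4⌋ = 2 into plot → C; (10-1) mod 4 = 1 into the melted columns → mulched.
So row 10 is (C, mulched, 940); yield_kg = 940.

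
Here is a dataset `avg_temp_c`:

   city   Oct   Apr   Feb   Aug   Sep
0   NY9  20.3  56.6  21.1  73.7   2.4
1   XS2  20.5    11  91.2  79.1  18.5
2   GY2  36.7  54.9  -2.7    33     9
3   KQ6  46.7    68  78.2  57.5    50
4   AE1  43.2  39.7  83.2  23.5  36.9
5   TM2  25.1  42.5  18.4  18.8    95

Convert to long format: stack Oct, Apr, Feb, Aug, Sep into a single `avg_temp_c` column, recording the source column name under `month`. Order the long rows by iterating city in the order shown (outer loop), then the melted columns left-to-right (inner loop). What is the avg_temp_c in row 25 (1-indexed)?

36.9

30 rows total (6 × 5). Row 25: index ⌊(25-1)/5⌋ = 4 into city → AE1; (25-1) mod 5 = 4 into the melted columns → Sep.
So row 25 is (AE1, Sep, 36.9); avg_temp_c = 36.9.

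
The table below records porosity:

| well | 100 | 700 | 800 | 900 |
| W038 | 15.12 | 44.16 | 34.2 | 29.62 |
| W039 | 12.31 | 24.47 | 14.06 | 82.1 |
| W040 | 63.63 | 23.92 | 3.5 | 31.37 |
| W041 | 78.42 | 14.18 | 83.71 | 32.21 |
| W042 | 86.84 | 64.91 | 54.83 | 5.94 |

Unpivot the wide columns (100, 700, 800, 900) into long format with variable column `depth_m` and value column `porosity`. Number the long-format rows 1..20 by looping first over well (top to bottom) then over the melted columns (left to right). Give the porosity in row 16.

32.21

20 rows total (5 × 4). Row 16: index ⌊(16-1)/4⌋ = 3 into well → W041; (16-1) mod 4 = 3 into the melted columns → 900.
So row 16 is (W041, 900, 32.21); porosity = 32.21.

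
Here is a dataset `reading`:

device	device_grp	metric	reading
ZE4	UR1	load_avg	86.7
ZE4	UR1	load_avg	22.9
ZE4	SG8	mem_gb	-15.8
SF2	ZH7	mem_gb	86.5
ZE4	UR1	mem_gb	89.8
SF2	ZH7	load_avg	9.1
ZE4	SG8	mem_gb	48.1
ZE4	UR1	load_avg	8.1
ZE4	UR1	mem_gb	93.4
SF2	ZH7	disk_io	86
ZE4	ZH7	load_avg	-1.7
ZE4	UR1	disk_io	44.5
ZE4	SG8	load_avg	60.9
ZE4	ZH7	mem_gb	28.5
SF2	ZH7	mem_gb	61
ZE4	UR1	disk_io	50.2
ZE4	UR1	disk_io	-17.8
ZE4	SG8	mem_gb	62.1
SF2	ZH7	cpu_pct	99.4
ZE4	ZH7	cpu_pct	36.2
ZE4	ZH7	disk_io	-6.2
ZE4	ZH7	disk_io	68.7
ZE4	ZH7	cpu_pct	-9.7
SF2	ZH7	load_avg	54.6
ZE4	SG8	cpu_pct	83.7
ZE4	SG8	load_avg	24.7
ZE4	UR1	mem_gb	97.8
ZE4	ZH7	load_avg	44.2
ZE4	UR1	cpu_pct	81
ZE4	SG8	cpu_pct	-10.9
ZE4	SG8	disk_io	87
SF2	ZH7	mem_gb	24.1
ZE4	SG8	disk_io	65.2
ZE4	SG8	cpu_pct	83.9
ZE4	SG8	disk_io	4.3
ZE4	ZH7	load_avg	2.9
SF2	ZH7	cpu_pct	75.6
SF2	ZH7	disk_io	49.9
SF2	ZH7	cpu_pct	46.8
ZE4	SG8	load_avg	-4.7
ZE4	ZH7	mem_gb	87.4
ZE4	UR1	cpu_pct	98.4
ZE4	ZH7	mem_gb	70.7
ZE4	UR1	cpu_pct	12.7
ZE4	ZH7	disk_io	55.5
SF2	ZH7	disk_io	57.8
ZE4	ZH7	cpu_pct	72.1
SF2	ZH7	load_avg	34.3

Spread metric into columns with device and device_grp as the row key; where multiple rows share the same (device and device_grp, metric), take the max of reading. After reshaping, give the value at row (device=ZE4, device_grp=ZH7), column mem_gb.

Rows with device=ZE4, device_grp=ZH7 and metric=mem_gb: reading values are 28.5, 87.4, 70.7.
max(28.5, 87.4, 70.7) = 87.4.

87.4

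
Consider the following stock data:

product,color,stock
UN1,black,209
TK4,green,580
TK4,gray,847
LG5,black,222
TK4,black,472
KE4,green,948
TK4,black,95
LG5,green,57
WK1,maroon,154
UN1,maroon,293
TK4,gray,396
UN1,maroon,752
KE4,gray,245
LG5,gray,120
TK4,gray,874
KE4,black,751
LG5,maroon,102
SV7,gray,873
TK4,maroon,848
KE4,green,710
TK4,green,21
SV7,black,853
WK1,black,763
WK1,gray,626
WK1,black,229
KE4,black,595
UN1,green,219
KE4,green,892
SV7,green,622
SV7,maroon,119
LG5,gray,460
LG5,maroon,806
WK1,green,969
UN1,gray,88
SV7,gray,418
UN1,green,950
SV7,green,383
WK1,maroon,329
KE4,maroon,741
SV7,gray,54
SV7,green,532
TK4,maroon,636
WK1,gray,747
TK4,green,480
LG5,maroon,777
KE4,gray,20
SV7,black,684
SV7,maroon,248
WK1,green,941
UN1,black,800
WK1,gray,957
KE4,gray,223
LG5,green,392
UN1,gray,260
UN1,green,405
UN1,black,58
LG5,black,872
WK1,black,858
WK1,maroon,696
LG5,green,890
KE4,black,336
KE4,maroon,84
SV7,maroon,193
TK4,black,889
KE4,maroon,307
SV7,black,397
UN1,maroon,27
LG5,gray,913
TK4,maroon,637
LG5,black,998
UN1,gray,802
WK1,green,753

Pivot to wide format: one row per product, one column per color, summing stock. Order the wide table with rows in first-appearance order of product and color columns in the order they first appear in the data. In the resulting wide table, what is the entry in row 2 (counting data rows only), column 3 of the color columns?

2117

With rows in first-appearance order of product, row 2 is product=TK4. color columns in first-appearance order: black, green, gray, maroon; column 3 is gray.
Long rows with product=TK4, color=gray: 847 + 396 + 874 = 2117.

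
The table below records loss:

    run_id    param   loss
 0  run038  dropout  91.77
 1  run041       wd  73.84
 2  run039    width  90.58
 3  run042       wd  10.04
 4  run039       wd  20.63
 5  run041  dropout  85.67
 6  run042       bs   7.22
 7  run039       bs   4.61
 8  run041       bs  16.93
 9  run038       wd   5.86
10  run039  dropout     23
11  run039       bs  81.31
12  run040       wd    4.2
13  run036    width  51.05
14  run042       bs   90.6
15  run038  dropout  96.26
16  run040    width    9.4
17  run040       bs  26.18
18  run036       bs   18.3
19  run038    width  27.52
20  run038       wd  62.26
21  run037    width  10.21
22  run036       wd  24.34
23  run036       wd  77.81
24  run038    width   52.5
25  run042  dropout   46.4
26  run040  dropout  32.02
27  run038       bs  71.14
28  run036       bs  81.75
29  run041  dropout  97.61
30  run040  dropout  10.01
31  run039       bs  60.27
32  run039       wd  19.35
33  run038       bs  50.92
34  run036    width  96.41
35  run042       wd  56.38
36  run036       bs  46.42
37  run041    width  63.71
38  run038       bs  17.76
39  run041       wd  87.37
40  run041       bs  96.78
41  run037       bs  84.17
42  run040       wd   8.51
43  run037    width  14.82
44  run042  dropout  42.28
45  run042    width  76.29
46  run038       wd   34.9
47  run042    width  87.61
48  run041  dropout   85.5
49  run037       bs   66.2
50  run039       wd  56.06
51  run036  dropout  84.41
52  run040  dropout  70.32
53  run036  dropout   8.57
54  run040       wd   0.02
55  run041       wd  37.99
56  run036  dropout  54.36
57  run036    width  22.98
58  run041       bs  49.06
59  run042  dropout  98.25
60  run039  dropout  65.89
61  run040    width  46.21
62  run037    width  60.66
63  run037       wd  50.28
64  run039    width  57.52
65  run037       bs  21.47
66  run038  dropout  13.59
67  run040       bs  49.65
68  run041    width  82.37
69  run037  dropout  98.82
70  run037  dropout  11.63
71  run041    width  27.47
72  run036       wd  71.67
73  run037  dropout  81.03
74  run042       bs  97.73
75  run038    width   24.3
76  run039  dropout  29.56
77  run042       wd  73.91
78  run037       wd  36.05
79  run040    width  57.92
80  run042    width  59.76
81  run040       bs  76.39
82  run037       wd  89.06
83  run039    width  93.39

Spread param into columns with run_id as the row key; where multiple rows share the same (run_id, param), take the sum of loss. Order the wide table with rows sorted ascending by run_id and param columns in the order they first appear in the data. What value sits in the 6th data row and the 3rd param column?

With rows sorted ascending by run_id, row 6 is run_id=run041. param columns in first-appearance order: dropout, wd, width, bs; column 3 is width.
Long rows with run_id=run041, param=width: 63.71 + 82.37 + 27.47 = 173.55.

173.55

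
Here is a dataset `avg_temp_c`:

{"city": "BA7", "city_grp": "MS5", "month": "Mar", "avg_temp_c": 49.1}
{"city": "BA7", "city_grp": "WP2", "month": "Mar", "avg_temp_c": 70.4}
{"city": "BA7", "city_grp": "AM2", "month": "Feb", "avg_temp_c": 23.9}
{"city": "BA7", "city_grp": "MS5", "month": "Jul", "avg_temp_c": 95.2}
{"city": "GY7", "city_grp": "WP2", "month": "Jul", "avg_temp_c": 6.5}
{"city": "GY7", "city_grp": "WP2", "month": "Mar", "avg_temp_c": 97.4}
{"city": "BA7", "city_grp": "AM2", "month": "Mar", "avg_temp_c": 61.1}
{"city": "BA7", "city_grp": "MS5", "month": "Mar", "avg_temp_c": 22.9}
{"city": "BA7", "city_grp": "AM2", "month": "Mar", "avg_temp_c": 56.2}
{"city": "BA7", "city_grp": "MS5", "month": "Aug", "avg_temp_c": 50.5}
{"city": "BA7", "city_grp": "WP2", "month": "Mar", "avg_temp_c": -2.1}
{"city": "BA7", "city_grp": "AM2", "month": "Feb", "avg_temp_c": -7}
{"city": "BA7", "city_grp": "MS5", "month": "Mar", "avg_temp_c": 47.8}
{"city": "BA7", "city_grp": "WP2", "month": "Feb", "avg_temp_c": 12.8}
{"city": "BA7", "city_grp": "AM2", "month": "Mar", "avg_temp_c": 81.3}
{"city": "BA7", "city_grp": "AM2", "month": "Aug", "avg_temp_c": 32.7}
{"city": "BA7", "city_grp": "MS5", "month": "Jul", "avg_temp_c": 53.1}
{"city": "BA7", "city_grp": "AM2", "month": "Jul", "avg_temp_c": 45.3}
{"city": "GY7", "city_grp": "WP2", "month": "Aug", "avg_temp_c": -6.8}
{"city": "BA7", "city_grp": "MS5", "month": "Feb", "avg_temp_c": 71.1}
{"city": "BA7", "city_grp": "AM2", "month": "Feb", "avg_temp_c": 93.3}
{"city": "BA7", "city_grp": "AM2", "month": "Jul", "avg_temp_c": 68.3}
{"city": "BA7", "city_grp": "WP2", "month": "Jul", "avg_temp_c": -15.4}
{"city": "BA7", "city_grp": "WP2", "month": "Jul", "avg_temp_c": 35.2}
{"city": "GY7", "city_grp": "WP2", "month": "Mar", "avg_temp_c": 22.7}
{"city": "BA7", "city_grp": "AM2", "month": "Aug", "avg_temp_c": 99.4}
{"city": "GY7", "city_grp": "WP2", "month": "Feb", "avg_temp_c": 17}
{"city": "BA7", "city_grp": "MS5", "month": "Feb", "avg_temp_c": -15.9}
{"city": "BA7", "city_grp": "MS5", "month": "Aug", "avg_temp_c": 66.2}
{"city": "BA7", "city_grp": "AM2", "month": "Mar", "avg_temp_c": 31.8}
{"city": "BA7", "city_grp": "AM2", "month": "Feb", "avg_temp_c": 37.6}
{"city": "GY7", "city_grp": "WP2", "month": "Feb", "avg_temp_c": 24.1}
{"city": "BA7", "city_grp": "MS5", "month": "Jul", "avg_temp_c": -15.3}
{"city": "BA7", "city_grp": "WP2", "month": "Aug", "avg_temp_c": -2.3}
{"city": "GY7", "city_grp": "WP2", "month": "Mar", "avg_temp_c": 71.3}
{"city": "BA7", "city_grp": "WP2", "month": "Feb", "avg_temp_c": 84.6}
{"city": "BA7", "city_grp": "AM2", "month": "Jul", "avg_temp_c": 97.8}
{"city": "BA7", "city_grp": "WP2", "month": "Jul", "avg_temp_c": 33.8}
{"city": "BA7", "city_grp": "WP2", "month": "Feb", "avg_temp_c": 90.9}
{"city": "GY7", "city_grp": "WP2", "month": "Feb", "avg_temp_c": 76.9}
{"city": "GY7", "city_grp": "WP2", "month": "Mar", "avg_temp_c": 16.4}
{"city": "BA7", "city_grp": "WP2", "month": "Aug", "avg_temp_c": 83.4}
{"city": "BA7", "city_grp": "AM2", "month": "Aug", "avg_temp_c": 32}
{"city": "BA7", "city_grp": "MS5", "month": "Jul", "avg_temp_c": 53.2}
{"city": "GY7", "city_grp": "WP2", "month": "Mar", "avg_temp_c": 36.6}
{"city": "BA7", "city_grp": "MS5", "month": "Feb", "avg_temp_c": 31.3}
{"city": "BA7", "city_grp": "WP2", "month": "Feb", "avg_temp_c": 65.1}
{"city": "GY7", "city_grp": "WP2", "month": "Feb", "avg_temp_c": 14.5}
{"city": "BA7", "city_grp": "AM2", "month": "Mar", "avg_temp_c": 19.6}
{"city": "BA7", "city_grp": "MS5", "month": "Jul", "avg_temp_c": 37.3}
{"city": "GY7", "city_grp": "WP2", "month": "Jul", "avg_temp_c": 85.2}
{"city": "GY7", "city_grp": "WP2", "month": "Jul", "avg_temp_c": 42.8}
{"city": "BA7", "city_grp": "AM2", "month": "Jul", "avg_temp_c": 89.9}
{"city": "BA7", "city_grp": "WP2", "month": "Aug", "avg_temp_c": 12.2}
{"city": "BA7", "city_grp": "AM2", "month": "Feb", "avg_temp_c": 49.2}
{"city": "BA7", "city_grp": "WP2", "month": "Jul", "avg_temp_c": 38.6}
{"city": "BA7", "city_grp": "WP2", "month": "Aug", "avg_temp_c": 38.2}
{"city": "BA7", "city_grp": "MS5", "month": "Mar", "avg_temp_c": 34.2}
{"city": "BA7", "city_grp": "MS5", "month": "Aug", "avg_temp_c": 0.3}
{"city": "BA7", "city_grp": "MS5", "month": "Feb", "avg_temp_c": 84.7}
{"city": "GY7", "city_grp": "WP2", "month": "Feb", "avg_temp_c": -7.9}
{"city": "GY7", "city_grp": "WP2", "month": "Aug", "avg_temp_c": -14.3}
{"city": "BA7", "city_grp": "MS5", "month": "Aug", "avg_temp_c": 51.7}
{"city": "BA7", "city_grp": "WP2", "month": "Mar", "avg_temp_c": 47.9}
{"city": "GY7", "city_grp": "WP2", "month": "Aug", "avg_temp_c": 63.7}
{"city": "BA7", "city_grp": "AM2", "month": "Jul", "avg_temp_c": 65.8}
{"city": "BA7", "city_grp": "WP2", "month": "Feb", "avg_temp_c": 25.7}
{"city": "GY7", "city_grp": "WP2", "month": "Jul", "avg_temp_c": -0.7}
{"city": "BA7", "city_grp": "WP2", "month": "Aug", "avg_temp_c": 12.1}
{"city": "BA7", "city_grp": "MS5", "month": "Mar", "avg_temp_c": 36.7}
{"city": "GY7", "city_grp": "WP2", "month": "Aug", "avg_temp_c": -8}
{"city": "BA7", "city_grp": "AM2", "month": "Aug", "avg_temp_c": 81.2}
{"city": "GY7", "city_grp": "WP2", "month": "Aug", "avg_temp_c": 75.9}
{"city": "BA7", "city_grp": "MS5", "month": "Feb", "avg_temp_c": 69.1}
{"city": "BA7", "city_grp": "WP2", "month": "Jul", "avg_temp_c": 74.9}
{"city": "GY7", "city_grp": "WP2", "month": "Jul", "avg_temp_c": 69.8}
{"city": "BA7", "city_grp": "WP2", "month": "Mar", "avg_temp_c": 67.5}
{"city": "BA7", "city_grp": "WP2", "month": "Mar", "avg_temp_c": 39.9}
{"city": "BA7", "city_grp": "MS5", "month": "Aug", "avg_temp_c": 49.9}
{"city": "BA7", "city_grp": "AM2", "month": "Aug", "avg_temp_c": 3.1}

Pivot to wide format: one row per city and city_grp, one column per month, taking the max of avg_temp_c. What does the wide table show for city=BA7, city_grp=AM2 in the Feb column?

93.3

Rows with city=BA7, city_grp=AM2 and month=Feb: avg_temp_c values are 23.9, -7, 93.3, 37.6, 49.2.
max(23.9, -7, 93.3, 37.6, 49.2) = 93.3.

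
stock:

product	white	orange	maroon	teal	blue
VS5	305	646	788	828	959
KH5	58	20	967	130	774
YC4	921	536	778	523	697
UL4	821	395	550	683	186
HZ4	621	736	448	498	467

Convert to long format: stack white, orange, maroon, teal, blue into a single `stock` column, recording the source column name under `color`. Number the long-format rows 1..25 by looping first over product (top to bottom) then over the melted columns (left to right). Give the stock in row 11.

25 rows total (5 × 5). Row 11: index ⌊(11-1)/5⌋ = 2 into product → YC4; (11-1) mod 5 = 0 into the melted columns → white.
So row 11 is (YC4, white, 921); stock = 921.

921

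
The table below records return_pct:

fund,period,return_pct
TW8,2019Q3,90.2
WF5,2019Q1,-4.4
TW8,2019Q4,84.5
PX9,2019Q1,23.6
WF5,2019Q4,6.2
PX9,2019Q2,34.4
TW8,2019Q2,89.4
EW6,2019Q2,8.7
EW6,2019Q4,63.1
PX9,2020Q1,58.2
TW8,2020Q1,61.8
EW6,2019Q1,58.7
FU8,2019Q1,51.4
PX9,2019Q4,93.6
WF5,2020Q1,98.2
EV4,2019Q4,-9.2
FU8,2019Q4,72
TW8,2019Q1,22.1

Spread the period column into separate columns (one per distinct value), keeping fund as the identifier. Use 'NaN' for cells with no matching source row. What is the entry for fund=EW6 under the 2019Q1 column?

58.7

The long row with fund=EW6, period=2019Q1 has return_pct=58.7.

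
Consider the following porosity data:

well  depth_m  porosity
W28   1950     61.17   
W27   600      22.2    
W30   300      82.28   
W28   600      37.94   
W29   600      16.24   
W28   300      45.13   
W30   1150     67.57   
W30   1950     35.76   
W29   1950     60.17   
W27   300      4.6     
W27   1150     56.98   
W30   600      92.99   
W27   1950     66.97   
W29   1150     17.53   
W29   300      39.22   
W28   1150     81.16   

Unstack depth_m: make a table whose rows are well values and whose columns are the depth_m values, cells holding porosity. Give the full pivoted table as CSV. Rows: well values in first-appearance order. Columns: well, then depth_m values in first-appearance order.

Columns: well plus the 4 distinct depth_m values (1950, 600, 300, 1150).
For example, row W28 column 1950 takes porosity=61.17 from the long row (W28, 1950).

well,1950,600,300,1150
W28,61.17,37.94,45.13,81.16
W27,66.97,22.2,4.6,56.98
W30,35.76,92.99,82.28,67.57
W29,60.17,16.24,39.22,17.53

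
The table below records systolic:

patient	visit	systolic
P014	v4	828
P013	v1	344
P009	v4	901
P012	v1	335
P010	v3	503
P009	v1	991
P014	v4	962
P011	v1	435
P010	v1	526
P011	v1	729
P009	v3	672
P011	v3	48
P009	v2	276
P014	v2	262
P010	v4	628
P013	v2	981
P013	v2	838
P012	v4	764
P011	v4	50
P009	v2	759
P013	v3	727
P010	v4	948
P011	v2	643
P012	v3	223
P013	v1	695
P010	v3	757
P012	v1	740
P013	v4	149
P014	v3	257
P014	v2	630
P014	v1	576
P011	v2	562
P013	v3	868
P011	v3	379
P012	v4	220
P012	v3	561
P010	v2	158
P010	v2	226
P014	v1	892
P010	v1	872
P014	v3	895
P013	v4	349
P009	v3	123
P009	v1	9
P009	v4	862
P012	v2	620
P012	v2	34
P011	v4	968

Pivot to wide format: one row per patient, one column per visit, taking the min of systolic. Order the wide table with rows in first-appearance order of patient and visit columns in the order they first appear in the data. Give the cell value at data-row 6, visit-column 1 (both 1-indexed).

50

With rows in first-appearance order of patient, row 6 is patient=P011. visit columns in first-appearance order: v4, v1, v3, v2; column 1 is v4.
Long rows with patient=P011, visit=v4: min(50, 968) = 50.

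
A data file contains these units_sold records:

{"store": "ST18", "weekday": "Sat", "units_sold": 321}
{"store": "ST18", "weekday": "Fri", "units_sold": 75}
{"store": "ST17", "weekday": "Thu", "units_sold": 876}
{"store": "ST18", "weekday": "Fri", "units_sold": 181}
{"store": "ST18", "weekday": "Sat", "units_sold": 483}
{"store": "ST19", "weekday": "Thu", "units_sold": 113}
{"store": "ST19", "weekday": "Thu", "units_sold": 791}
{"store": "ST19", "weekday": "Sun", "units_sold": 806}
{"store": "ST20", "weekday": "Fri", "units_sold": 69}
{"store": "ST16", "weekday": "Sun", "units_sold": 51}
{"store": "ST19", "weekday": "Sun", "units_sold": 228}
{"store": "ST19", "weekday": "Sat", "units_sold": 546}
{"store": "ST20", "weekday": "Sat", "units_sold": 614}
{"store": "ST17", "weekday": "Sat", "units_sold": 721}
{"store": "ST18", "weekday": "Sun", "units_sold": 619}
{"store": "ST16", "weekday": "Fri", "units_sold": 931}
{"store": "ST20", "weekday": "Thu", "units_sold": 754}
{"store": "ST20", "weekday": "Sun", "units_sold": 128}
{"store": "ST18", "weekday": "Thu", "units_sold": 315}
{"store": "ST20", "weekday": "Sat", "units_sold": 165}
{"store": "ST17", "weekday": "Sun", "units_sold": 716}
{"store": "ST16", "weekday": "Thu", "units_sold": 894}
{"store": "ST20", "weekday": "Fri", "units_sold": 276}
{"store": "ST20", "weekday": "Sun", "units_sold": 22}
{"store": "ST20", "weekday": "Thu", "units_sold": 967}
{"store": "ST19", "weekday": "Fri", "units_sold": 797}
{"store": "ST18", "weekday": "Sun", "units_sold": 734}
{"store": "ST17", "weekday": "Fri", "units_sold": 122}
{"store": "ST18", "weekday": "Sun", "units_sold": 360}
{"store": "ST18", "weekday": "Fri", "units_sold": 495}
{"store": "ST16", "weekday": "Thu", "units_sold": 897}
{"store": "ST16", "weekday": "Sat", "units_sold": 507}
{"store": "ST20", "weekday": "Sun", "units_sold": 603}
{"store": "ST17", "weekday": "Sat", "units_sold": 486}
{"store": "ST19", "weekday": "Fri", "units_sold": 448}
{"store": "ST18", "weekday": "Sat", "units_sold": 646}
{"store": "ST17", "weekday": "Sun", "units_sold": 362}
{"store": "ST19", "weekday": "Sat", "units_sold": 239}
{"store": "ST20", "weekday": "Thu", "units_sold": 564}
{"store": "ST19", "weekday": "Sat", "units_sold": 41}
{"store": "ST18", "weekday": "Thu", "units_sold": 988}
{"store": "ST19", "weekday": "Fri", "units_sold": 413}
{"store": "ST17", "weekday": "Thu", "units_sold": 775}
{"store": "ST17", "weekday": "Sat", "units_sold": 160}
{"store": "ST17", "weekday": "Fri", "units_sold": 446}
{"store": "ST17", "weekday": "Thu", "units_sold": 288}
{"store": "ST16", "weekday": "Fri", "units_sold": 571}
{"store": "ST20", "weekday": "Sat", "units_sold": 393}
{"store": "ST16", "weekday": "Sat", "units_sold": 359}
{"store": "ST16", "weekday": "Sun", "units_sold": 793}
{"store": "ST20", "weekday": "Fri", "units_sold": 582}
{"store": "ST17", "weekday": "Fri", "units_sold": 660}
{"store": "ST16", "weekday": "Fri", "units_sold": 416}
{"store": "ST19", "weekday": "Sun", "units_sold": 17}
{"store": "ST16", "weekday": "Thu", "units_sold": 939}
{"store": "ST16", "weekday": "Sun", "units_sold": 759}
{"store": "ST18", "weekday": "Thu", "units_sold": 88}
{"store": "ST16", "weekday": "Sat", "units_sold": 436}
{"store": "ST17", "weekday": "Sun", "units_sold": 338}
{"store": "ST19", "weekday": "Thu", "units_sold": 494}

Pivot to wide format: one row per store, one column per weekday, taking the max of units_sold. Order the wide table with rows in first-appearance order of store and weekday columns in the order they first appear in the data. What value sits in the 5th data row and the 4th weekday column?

With rows in first-appearance order of store, row 5 is store=ST16. weekday columns in first-appearance order: Sat, Fri, Thu, Sun; column 4 is Sun.
Long rows with store=ST16, weekday=Sun: max(51, 793, 759) = 793.

793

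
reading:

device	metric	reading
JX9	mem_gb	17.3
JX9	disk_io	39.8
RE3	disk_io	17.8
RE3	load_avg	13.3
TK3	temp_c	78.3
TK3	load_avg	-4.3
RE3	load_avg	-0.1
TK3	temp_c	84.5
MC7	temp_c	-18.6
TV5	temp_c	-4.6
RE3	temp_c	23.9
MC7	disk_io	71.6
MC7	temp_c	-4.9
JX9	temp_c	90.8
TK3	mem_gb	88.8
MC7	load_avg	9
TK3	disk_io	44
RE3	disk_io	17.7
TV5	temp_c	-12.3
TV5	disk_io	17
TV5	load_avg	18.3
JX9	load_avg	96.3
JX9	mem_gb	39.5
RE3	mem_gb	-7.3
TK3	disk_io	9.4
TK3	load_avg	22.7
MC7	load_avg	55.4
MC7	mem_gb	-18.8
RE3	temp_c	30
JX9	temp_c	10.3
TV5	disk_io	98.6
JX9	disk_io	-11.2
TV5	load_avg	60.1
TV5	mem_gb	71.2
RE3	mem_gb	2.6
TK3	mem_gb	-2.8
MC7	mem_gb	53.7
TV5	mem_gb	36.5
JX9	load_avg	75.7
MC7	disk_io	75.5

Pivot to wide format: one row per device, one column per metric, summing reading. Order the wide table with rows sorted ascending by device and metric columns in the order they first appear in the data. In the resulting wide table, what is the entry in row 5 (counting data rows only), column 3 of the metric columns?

With rows sorted ascending by device, row 5 is device=TV5. metric columns in first-appearance order: mem_gb, disk_io, load_avg, temp_c; column 3 is load_avg.
Long rows with device=TV5, metric=load_avg: 18.3 + 60.1 = 78.4.

78.4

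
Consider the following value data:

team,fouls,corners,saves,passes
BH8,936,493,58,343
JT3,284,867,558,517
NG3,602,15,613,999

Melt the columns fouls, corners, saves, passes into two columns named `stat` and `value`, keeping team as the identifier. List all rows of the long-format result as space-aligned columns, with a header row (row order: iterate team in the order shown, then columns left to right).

team  stat     value
BH8   fouls    936  
BH8   corners  493  
BH8   saves    58   
BH8   passes   343  
JT3   fouls    284  
JT3   corners  867  
JT3   saves    558  
JT3   passes   517  
NG3   fouls    602  
NG3   corners  15   
NG3   saves    613  
NG3   passes   999  

Each (team, column) pair becomes one row: 3 × 4 = 12 rows.
For example, (BH8, fouls) → value=936.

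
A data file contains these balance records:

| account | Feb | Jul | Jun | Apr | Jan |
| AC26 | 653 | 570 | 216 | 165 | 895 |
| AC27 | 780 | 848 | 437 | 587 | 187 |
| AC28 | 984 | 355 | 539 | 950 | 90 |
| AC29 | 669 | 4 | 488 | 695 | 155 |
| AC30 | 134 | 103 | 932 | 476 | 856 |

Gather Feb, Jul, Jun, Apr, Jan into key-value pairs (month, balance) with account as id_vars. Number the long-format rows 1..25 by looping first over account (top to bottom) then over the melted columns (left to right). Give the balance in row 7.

25 rows total (5 × 5). Row 7: index ⌊(7-1)/5⌋ = 1 into account → AC27; (7-1) mod 5 = 1 into the melted columns → Jul.
So row 7 is (AC27, Jul, 848); balance = 848.

848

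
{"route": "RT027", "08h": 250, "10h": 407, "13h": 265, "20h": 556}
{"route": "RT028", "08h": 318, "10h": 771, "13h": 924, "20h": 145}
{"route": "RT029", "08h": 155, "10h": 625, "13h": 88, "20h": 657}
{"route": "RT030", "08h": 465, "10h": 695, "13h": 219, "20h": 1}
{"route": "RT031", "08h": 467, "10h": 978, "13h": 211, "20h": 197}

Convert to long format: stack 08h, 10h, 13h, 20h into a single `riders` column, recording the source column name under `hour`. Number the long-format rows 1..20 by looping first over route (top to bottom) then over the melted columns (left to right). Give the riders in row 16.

1

20 rows total (5 × 4). Row 16: index ⌊(16-1)/4⌋ = 3 into route → RT030; (16-1) mod 4 = 3 into the melted columns → 20h.
So row 16 is (RT030, 20h, 1); riders = 1.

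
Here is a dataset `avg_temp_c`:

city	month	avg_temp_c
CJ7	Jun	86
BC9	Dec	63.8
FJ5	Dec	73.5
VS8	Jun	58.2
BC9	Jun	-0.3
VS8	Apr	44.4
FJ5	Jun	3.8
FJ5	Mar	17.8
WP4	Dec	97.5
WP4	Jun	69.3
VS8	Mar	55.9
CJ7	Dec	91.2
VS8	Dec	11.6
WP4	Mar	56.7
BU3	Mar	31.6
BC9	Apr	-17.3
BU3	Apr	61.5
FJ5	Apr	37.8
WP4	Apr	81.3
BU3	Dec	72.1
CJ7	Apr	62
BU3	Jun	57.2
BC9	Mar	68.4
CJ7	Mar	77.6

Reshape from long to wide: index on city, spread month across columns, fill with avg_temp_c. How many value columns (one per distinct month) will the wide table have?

4

4 distinct month values: Mar, Dec, Apr, Jun.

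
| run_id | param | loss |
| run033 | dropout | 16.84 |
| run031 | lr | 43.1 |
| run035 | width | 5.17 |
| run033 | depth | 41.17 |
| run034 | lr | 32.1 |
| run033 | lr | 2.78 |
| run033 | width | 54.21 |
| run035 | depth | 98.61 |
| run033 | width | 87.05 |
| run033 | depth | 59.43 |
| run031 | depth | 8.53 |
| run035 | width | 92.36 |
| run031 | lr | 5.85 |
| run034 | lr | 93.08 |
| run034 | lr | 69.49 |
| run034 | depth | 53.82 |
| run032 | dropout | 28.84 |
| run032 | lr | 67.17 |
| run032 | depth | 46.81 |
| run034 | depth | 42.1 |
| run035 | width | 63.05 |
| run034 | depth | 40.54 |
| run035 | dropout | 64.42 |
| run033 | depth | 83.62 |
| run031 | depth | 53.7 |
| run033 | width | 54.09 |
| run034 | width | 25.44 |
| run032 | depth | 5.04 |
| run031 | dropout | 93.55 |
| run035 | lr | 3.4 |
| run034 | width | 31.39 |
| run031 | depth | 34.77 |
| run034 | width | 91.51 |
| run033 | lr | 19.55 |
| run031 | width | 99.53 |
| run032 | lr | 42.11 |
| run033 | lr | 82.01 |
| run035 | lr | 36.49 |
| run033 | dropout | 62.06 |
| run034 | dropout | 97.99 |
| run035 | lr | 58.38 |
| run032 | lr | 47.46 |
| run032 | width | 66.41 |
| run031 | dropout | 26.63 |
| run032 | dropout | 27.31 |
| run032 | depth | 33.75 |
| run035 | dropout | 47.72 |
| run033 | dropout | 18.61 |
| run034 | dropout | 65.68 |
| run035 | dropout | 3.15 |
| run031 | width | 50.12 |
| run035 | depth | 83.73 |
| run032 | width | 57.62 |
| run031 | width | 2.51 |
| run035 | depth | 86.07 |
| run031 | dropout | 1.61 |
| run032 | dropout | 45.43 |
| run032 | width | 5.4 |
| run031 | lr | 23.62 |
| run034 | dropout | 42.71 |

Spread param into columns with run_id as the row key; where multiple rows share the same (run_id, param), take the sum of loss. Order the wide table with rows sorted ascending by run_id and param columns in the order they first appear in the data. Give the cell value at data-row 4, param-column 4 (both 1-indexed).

136.46

With rows sorted ascending by run_id, row 4 is run_id=run034. param columns in first-appearance order: dropout, lr, width, depth; column 4 is depth.
Long rows with run_id=run034, param=depth: 53.82 + 42.1 + 40.54 = 136.46.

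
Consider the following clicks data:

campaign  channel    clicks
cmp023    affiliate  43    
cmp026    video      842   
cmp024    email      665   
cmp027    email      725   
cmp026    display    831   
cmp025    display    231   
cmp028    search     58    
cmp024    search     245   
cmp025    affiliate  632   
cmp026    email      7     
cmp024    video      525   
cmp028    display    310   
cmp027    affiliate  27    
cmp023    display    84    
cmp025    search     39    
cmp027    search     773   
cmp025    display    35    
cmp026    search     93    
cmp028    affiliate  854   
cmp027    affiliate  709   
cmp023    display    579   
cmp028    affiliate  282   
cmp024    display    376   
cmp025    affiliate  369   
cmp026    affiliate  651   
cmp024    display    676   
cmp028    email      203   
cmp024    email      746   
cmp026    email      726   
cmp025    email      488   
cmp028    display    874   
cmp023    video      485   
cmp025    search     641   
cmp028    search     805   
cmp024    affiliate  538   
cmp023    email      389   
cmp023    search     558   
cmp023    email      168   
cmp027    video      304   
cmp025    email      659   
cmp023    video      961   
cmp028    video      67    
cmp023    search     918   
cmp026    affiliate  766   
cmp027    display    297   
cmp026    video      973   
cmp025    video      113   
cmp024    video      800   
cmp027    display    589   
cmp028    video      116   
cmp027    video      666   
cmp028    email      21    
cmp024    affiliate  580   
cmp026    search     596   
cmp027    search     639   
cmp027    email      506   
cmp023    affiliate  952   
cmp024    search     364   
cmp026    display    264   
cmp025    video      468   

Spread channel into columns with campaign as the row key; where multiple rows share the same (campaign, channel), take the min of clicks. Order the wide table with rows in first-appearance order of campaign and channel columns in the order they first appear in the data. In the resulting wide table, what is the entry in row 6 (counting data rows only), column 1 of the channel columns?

282

With rows in first-appearance order of campaign, row 6 is campaign=cmp028. channel columns in first-appearance order: affiliate, video, email, display, search; column 1 is affiliate.
Long rows with campaign=cmp028, channel=affiliate: min(854, 282) = 282.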